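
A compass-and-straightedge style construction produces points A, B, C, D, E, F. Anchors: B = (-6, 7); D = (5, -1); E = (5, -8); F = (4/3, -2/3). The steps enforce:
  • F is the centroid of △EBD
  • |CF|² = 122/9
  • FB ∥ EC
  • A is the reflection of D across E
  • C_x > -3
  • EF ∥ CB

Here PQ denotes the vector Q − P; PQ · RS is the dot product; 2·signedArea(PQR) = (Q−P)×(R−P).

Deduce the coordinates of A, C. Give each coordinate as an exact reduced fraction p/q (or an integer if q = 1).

1. A_x = 5  [A is the reflection of D across E]
2. A_y = -15  [A is the reflection of D across E]
   → A = (5, -15)
3. C_x = -7/3  [EF ∥ CB ∩ FB ∥ EC]
4. C_y = -1/3  [EF ∥ CB ∩ FB ∥ EC]
   → C = (-7/3, -1/3)

A = (5, -15)
C = (-7/3, -1/3)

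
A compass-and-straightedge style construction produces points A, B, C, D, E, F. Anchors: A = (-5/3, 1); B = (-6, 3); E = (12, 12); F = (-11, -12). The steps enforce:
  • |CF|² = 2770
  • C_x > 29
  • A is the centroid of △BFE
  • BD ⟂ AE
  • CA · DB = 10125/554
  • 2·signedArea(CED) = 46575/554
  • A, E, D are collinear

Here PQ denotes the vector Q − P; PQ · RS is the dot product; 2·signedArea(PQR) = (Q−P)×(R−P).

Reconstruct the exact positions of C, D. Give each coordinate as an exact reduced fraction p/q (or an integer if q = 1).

1. D_x = -1839/554  [A, E, D are collinear ∩ BD ⟂ AE]
2. D_y = -183/554  [A, E, D are collinear ∩ BD ⟂ AE]
   → D = (-1839/554, -183/554)
3. C_x = 30  [line 6831/554·x + -8487/554·y + -26703/554 = 0 ∩ |CF|² = 2770]
4. C_y = 21  [line 6831/554·x + -8487/554·y + -26703/554 = 0 ∩ |CF|² = 2770]
   → C = (30, 21)

C = (30, 21)
D = (-1839/554, -183/554)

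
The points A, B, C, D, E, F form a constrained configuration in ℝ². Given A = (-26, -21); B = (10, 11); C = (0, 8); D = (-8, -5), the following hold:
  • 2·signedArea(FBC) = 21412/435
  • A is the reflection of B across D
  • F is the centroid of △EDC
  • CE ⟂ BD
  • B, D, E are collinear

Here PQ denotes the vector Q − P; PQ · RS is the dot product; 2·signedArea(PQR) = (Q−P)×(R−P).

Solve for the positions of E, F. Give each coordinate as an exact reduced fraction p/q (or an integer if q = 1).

1. E_x = 424/145  [B, D, E are collinear ∩ CE ⟂ BD]
2. E_y = 683/145  [B, D, E are collinear ∩ CE ⟂ BD]
   → E = (424/145, 683/145)
3. F_x = -736/435  [F is the centroid of △EDC]
4. F_y = 1118/435  [F is the centroid of △EDC]
   → F = (-736/435, 1118/435)

E = (424/145, 683/145)
F = (-736/435, 1118/435)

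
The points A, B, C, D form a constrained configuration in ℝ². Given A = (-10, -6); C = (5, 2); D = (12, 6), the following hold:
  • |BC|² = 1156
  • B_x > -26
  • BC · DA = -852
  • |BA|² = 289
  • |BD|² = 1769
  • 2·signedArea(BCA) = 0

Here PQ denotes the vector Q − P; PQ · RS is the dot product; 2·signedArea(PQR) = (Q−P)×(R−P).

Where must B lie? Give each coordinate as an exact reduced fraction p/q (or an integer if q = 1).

1. B_x = -25  [2·signedArea(BCA) = 0 ∩ BC · DA = -852]
2. B_y = -14  [2·signedArea(BCA) = 0 ∩ BC · DA = -852]
   → B = (-25, -14)

B = (-25, -14)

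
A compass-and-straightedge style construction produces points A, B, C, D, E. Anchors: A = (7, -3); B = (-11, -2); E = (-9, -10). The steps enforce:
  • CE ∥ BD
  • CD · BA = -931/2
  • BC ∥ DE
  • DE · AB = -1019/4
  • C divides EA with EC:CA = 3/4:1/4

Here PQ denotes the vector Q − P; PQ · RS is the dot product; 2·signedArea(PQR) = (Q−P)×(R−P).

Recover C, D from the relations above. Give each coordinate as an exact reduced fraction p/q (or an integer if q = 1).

C = (3, -19/4)
D = (-23, -29/4)

1. C_x = 3  [C divides EA with EC:CA = 3/4:1/4]
2. C_y = -19/4  [C divides EA with EC:CA = 3/4:1/4]
   → C = (3, -19/4)
3. D_x = -23  [BC ∥ DE ∩ CE ∥ BD]
4. D_y = -29/4  [BC ∥ DE ∩ CE ∥ BD]
   → D = (-23, -29/4)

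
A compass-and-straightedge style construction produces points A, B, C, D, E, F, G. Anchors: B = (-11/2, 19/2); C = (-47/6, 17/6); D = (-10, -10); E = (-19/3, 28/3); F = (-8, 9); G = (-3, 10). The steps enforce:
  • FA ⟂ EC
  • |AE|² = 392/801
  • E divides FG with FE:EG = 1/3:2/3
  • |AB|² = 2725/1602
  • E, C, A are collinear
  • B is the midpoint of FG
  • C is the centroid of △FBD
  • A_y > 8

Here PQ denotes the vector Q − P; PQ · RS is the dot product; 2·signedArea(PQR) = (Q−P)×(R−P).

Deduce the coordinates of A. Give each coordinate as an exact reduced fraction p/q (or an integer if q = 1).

1. A_x = -1733/267  [E, C, A are collinear ∩ FA ⟂ EC]
2. A_y = 770/89  [E, C, A are collinear ∩ FA ⟂ EC]
   → A = (-1733/267, 770/89)

A = (-1733/267, 770/89)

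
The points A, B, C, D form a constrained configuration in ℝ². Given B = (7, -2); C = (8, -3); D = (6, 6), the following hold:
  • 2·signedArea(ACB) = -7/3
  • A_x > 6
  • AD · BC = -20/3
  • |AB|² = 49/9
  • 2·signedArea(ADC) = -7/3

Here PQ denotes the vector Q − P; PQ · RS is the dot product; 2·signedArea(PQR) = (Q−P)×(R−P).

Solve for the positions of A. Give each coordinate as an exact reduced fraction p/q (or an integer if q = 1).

1. A_x = 7  [2·signedArea(ACB) = -7/3 ∩ 2·signedArea(ADC) = -7/3]
2. A_y = 1/3  [2·signedArea(ACB) = -7/3 ∩ 2·signedArea(ADC) = -7/3]
   → A = (7, 1/3)

A = (7, 1/3)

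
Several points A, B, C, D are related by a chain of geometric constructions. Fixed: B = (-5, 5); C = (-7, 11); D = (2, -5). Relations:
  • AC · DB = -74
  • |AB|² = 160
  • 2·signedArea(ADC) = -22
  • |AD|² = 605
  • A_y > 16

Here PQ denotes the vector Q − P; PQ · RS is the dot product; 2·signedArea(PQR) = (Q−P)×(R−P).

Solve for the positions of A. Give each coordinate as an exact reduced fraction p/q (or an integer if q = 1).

A = (-9, 17)

1. A_x = -9  [AC · DB = -74 ∩ 2·signedArea(ADC) = -22]
2. A_y = 17  [AC · DB = -74 ∩ 2·signedArea(ADC) = -22]
   → A = (-9, 17)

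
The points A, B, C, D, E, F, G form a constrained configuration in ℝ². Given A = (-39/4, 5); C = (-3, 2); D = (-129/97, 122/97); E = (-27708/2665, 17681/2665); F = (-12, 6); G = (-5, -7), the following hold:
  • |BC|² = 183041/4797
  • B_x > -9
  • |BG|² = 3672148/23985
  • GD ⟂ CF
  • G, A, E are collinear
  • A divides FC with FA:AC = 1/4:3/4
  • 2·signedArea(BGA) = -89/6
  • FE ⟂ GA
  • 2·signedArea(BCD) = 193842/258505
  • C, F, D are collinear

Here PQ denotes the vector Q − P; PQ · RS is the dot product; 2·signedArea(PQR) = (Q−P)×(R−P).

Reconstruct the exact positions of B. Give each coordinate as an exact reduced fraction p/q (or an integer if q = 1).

1. B_x = -22561/2665  [2·signedArea(BGA) = -89/6 ∩ 2·signedArea(BCD) = 193842/258505]
2. B_y = 39001/7995  [2·signedArea(BGA) = -89/6 ∩ 2·signedArea(BCD) = 193842/258505]
   → B = (-22561/2665, 39001/7995)

B = (-22561/2665, 39001/7995)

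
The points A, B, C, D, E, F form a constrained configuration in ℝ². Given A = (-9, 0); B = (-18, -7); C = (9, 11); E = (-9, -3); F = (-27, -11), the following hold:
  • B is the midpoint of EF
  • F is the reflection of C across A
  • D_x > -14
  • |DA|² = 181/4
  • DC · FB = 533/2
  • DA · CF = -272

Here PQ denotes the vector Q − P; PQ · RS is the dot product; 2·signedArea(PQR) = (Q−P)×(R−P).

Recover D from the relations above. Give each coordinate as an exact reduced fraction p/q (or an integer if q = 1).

D = (-27/2, -5)

1. D_x = -27/2  [DC · FB = 533/2 ∩ DA · CF = -272]
2. D_y = -5  [DC · FB = 533/2 ∩ DA · CF = -272]
   → D = (-27/2, -5)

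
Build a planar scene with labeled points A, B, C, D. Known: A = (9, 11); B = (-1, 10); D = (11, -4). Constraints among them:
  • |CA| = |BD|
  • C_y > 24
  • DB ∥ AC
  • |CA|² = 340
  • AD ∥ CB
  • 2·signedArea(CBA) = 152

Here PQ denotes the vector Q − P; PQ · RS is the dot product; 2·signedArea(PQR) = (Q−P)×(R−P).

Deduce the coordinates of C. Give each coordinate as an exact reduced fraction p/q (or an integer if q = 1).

C = (-3, 25)

1. C_x = -3  [AD ∥ CB ∩ DB ∥ AC]
2. C_y = 25  [AD ∥ CB ∩ DB ∥ AC]
   → C = (-3, 25)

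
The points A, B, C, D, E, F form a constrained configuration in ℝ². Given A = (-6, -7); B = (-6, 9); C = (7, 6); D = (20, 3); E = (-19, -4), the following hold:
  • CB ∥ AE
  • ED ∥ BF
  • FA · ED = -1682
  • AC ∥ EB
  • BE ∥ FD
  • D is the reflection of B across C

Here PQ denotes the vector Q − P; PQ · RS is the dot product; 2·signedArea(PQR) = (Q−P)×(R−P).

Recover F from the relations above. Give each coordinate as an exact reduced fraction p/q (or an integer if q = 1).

1. F_x = 33  [BE ∥ FD ∩ ED ∥ BF]
2. F_y = 16  [BE ∥ FD ∩ ED ∥ BF]
   → F = (33, 16)

F = (33, 16)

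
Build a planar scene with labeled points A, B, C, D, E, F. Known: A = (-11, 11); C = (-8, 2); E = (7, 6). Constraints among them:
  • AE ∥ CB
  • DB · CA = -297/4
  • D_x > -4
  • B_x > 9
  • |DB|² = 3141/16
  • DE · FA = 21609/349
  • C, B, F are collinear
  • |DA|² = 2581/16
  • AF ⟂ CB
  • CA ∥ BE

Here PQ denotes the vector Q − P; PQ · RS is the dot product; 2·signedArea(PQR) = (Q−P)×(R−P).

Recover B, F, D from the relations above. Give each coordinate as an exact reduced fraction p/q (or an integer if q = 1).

1. B_x = 10  [CA ∥ BE ∩ AE ∥ CB]
2. B_y = -3  [CA ∥ BE ∩ AE ∥ CB]
   → B = (10, -3)
3. F_x = -4574/349  [C, B, F are collinear ∩ AF ⟂ CB]
4. F_y = 1193/349  [C, B, F are collinear ∩ AF ⟂ CB]
   → F = (-4574/349, 1193/349)
5. D_x = -7/2  [DE · FA = 21609/349 ∩ DB · CA = -297/4]
6. D_y = 3/4  [DE · FA = 21609/349 ∩ DB · CA = -297/4]
   → D = (-7/2, 3/4)

B = (10, -3)
D = (-7/2, 3/4)
F = (-4574/349, 1193/349)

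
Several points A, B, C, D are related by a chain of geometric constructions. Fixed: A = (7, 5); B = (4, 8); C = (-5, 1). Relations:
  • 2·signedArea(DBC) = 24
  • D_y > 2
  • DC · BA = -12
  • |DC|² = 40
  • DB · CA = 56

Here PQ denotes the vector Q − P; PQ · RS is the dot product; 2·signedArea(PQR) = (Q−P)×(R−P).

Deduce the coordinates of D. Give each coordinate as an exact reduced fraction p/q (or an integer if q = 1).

D = (1, 3)

1. D_x = 1  [DC · BA = -12 ∩ 2·signedArea(DBC) = 24]
2. D_y = 3  [DC · BA = -12 ∩ 2·signedArea(DBC) = 24]
   → D = (1, 3)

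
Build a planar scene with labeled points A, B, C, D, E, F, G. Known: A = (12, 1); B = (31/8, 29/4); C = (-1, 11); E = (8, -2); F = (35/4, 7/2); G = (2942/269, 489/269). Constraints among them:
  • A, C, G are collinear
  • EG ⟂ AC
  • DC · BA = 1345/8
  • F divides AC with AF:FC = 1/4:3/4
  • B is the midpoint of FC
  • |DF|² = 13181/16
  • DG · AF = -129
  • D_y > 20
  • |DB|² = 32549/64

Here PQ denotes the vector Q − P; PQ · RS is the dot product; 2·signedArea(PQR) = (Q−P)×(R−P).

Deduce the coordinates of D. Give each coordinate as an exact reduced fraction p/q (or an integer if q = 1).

D = (-14, 21)

1. D_x = -14  [line -65/8·x + 25/4·y + -245 = 0 ∩ |DF|² = 13181/16]
2. D_y = 21  [line -65/8·x + 25/4·y + -245 = 0 ∩ |DF|² = 13181/16]
   → D = (-14, 21)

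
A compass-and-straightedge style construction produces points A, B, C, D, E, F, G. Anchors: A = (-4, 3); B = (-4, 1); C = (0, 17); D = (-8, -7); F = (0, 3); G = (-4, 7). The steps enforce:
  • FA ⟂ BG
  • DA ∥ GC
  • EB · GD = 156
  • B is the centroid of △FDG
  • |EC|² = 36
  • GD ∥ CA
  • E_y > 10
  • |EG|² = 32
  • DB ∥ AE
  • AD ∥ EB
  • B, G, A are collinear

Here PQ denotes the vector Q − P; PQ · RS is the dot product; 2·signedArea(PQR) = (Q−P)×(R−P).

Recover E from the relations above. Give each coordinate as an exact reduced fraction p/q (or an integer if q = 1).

1. E_x = 0  [AD ∥ EB ∩ DB ∥ AE]
2. E_y = 11  [AD ∥ EB ∩ DB ∥ AE]
   → E = (0, 11)

E = (0, 11)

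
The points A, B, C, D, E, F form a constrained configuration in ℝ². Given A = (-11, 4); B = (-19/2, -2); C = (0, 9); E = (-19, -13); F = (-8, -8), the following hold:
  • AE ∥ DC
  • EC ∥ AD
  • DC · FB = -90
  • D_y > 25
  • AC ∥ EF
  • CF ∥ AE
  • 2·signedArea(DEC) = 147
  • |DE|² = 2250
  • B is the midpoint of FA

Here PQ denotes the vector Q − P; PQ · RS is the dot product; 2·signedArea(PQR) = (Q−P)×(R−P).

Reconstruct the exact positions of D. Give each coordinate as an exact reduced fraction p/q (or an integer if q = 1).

1. D_x = 8  [AE ∥ DC ∩ EC ∥ AD]
2. D_y = 26  [AE ∥ DC ∩ EC ∥ AD]
   → D = (8, 26)

D = (8, 26)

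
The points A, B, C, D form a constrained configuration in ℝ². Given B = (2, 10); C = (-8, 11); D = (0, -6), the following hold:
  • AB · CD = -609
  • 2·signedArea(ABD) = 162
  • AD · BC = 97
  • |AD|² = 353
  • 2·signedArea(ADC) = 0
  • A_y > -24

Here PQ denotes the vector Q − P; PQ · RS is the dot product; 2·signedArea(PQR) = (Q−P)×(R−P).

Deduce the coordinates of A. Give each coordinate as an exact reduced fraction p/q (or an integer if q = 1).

A = (8, -23)

1. A_x = 8  [2·signedArea(ADC) = 0 ∩ 2·signedArea(ABD) = 162]
2. A_y = -23  [2·signedArea(ADC) = 0 ∩ 2·signedArea(ABD) = 162]
   → A = (8, -23)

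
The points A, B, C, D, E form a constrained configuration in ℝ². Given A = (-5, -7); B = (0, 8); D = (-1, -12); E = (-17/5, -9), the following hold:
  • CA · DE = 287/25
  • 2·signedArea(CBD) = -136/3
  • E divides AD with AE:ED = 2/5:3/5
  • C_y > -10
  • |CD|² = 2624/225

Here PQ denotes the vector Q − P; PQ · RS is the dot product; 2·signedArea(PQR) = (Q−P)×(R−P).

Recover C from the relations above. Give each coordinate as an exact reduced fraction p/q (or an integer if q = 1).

1. C_x = -47/15  [2·signedArea(CBD) = -136/3 ∩ CA · DE = 287/25]
2. C_y = -28/3  [2·signedArea(CBD) = -136/3 ∩ CA · DE = 287/25]
   → C = (-47/15, -28/3)

C = (-47/15, -28/3)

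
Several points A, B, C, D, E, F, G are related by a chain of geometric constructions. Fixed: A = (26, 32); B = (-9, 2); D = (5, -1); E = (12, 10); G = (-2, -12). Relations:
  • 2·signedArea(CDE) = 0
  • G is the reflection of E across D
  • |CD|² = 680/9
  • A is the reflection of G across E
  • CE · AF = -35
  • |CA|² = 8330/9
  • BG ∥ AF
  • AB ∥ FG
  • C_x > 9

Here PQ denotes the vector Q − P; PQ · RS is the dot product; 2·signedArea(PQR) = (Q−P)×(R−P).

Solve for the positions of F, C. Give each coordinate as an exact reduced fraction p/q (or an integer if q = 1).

C = (29/3, 19/3)
F = (33, 18)

1. F_x = 33  [AB ∥ FG ∩ BG ∥ AF]
2. F_y = 18  [AB ∥ FG ∩ BG ∥ AF]
   → F = (33, 18)
3. C_x = 29/3  [2·signedArea(CDE) = 0 ∩ CE · AF = -35]
4. C_y = 19/3  [2·signedArea(CDE) = 0 ∩ CE · AF = -35]
   → C = (29/3, 19/3)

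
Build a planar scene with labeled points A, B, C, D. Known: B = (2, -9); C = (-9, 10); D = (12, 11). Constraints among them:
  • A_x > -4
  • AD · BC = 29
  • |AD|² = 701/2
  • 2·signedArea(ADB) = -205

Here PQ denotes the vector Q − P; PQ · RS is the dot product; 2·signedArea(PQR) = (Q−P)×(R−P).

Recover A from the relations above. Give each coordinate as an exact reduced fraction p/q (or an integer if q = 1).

1. A_x = -7/2  [AD · BC = 29 ∩ 2·signedArea(ADB) = -205]
2. A_y = 1/2  [AD · BC = 29 ∩ 2·signedArea(ADB) = -205]
   → A = (-7/2, 1/2)

A = (-7/2, 1/2)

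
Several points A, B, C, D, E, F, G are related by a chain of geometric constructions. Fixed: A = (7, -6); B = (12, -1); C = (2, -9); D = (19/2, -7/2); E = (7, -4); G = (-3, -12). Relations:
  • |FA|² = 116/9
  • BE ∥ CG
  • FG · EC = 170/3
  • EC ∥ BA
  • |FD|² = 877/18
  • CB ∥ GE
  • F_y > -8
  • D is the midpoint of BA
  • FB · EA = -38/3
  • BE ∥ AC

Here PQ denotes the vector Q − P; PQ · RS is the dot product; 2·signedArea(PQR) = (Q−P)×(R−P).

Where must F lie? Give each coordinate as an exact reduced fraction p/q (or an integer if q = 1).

1. F_x = 11/3  [FB · EA = -38/3 ∩ FG · EC = 170/3]
2. F_y = -22/3  [FB · EA = -38/3 ∩ FG · EC = 170/3]
   → F = (11/3, -22/3)

F = (11/3, -22/3)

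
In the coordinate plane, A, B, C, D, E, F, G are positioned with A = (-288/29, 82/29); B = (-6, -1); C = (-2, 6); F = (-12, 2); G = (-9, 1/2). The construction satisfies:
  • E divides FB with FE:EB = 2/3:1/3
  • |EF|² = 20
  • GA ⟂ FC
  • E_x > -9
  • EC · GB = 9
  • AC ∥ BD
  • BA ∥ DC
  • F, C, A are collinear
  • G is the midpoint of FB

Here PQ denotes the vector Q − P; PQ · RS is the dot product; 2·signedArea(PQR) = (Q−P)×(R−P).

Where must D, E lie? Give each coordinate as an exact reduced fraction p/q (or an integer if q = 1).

1. D_x = 56/29  [BA ∥ DC ∩ AC ∥ BD]
2. D_y = 63/29  [BA ∥ DC ∩ AC ∥ BD]
   → D = (56/29, 63/29)
3. E_x = -8  [E divides FB with FE:EB = 2/3:1/3]
4. E_y = 0  [E divides FB with FE:EB = 2/3:1/3]
   → E = (-8, 0)

D = (56/29, 63/29)
E = (-8, 0)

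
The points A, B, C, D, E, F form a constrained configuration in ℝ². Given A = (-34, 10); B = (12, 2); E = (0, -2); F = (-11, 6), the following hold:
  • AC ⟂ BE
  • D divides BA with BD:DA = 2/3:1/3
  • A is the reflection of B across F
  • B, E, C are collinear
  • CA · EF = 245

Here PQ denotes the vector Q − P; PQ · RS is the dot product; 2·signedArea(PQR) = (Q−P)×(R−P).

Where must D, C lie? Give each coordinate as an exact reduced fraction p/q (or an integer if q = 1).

1. D_x = -56/3  [D divides BA with BD:DA = 2/3:1/3]
2. D_y = 22/3  [D divides BA with BD:DA = 2/3:1/3]
   → D = (-56/3, 22/3)
3. C_x = -27  [B, E, C are collinear ∩ AC ⟂ BE]
4. C_y = -11  [B, E, C are collinear ∩ AC ⟂ BE]
   → C = (-27, -11)

C = (-27, -11)
D = (-56/3, 22/3)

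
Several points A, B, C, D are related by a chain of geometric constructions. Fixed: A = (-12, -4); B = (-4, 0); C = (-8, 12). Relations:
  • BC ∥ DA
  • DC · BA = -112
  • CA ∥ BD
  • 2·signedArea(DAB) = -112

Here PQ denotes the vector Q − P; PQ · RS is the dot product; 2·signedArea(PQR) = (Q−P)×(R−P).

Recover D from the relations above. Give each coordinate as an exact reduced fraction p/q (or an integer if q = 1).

1. D_x = -8  [BC ∥ DA ∩ CA ∥ BD]
2. D_y = -16  [BC ∥ DA ∩ CA ∥ BD]
   → D = (-8, -16)

D = (-8, -16)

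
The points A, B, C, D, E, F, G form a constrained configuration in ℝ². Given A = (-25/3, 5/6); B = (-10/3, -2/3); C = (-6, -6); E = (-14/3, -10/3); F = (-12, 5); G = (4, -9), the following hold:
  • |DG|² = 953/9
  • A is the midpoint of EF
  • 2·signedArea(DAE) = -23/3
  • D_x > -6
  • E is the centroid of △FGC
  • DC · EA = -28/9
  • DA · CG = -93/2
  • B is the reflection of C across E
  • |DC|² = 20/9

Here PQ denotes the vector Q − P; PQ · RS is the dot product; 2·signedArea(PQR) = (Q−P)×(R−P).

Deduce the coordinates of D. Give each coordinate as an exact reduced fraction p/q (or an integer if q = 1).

D = (-16/3, -14/3)

1. D_x = -16/3  [DC · EA = -28/9 ∩ DA · CG = -93/2]
2. D_y = -14/3  [DC · EA = -28/9 ∩ DA · CG = -93/2]
   → D = (-16/3, -14/3)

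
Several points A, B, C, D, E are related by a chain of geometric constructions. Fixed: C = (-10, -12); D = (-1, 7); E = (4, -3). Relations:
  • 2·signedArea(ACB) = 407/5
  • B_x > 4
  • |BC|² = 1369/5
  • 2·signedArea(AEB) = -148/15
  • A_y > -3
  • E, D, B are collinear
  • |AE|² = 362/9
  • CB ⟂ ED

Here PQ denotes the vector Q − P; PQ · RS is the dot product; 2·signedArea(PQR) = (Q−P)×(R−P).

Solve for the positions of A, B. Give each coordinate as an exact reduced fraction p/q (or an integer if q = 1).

1. B_x = 24/5  [E, D, B are collinear ∩ CB ⟂ ED]
2. B_y = -23/5  [E, D, B are collinear ∩ CB ⟂ ED]
   → B = (24/5, -23/5)
3. A_x = -7/3  [2·signedArea(AEB) = -148/15 ∩ 2·signedArea(ACB) = 407/5]
4. A_y = -8/3  [2·signedArea(AEB) = -148/15 ∩ 2·signedArea(ACB) = 407/5]
   → A = (-7/3, -8/3)

A = (-7/3, -8/3)
B = (24/5, -23/5)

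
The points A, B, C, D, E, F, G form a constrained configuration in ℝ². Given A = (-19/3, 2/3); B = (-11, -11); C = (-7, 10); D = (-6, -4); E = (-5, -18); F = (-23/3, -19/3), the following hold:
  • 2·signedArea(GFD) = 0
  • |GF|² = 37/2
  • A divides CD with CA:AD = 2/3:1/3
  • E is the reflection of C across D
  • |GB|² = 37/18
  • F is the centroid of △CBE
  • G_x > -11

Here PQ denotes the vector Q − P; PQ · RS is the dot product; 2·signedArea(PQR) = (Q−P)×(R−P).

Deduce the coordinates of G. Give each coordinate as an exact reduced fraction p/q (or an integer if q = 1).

G = (-61/6, -59/6)

1. G_x = -61/6  [line -7/3·x + 5/3·y + -22/3 = 0 ∩ |GB|² = 37/18]
2. G_y = -59/6  [line -7/3·x + 5/3·y + -22/3 = 0 ∩ |GB|² = 37/18]
   → G = (-61/6, -59/6)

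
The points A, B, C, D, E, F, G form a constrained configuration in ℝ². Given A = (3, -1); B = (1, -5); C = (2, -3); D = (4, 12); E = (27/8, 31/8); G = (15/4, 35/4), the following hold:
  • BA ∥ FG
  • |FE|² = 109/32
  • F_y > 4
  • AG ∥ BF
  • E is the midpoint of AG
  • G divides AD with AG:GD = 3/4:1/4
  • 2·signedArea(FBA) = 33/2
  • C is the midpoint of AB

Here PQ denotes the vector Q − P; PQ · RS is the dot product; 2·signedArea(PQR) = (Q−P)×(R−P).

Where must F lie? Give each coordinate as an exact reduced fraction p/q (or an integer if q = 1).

1. F_x = 7/4  [BA ∥ FG ∩ AG ∥ BF]
2. F_y = 19/4  [BA ∥ FG ∩ AG ∥ BF]
   → F = (7/4, 19/4)

F = (7/4, 19/4)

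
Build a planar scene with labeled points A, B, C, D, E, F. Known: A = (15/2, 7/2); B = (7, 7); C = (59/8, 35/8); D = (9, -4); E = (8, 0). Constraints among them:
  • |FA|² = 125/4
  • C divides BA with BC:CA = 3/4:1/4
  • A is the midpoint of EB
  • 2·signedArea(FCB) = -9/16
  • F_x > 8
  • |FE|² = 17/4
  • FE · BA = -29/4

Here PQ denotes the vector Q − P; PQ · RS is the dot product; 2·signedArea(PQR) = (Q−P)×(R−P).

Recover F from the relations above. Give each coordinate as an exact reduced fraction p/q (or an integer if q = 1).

1. F_x = 17/2  [FE · BA = -29/4 ∩ 2·signedArea(FCB) = -9/16]
2. F_y = -2  [FE · BA = -29/4 ∩ 2·signedArea(FCB) = -9/16]
   → F = (17/2, -2)

F = (17/2, -2)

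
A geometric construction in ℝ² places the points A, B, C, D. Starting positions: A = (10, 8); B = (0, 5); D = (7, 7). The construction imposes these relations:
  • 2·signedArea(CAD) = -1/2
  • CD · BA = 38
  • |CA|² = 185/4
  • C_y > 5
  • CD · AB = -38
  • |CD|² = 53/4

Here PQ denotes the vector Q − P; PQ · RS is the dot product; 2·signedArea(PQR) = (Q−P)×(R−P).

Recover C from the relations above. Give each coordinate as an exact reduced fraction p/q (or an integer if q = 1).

C = (7/2, 6)

1. C_x = 7/2  [CD · AB = -38 ∩ 2·signedArea(CAD) = -1/2]
2. C_y = 6  [CD · AB = -38 ∩ 2·signedArea(CAD) = -1/2]
   → C = (7/2, 6)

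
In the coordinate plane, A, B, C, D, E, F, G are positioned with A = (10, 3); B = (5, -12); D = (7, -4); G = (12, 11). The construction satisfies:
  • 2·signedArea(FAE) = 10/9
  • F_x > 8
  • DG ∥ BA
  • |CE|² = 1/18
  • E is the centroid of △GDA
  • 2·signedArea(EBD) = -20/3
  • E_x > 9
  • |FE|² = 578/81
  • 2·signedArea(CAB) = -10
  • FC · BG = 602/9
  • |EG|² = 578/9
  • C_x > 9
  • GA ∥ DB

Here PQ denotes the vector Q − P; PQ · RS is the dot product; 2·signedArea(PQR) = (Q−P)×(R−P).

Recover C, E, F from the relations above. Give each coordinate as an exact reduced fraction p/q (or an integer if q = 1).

C = (19/2, 7/2)
E = (29/3, 10/3)
F = (80/9, 7/9)

1. E_x = 29/3  [E is the centroid of △GDA]
2. E_y = 10/3  [E is the centroid of △GDA]
   → E = (29/3, 10/3)
3. F_x = 80/9  [line -1/3·x + -1/3·y + 29/9 = 0 ∩ |FE|² = 578/81]
4. F_y = 7/9  [line -1/3·x + -1/3·y + 29/9 = 0 ∩ |FE|² = 578/81]
   → F = (80/9, 7/9)
5. C_x = 19/2  [2·signedArea(CAB) = -10 ∩ FC · BG = 602/9]
6. C_y = 7/2  [2·signedArea(CAB) = -10 ∩ FC · BG = 602/9]
   → C = (19/2, 7/2)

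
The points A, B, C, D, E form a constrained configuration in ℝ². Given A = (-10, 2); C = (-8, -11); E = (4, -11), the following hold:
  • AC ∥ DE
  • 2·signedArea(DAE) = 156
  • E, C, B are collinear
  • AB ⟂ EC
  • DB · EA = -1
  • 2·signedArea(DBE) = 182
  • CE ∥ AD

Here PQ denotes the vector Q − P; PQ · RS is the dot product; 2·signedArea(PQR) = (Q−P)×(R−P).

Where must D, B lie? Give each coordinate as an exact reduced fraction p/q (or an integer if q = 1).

1. D_x = 2  [AC ∥ DE ∩ CE ∥ AD]
2. D_y = 2  [AC ∥ DE ∩ CE ∥ AD]
   → D = (2, 2)
3. B_x = -10  [E, C, B are collinear ∩ AB ⟂ EC]
4. B_y = -11  [E, C, B are collinear ∩ AB ⟂ EC]
   → B = (-10, -11)

B = (-10, -11)
D = (2, 2)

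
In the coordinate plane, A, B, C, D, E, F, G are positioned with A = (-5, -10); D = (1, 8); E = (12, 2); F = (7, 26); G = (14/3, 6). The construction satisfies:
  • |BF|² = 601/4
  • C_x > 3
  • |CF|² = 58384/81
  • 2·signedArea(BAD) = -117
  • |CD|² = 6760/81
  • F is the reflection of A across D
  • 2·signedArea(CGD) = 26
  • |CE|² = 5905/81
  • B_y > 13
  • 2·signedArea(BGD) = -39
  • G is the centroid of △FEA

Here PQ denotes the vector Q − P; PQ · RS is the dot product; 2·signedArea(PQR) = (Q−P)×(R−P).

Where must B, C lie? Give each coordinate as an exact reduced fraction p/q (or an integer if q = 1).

1. B_x = 19/2  [2·signedArea(BAD) = -117 ∩ 2·signedArea(BGD) = -39]
2. B_y = 14  [2·signedArea(BAD) = -117 ∩ 2·signedArea(BGD) = -39]
   → B = (19/2, 14)
3. C_x = 35/9  [line -2·x + -11/3·y + 16/3 = 0 ∩ |CD|² = 6760/81]
4. C_y = -2/3  [line -2·x + -11/3·y + 16/3 = 0 ∩ |CD|² = 6760/81]
   → C = (35/9, -2/3)

B = (19/2, 14)
C = (35/9, -2/3)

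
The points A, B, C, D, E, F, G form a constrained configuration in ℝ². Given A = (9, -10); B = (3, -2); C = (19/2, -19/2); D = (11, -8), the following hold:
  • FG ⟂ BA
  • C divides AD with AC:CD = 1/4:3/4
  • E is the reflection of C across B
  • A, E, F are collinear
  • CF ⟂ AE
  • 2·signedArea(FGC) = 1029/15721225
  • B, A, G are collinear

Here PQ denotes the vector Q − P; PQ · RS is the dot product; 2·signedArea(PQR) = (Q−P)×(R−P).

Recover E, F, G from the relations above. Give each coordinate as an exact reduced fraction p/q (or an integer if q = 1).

E = (-7/2, 11/2)
F = (14199/1586, -15767/1586)
G = (355059/39650, -197056/19825)

1. E_x = -7/2  [E is the reflection of C across B]
2. E_y = 11/2  [E is the reflection of C across B]
   → E = (-7/2, 11/2)
3. F_x = 14199/1586  [A, E, F are collinear ∩ CF ⟂ AE]
4. F_y = -15767/1586  [A, E, F are collinear ∩ CF ⟂ AE]
   → F = (14199/1586, -15767/1586)
5. G_x = 355059/39650  [B, A, G are collinear ∩ FG ⟂ BA]
6. G_y = -197056/19825  [B, A, G are collinear ∩ FG ⟂ BA]
   → G = (355059/39650, -197056/19825)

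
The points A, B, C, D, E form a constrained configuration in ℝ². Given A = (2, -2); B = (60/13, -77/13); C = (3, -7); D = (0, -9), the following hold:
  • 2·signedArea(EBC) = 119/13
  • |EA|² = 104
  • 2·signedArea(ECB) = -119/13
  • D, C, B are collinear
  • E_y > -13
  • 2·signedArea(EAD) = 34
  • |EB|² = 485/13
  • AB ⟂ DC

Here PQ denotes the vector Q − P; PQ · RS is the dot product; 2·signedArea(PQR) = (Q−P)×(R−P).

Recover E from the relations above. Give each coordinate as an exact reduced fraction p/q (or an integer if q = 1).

1. E_x = 4  [2·signedArea(EAD) = 34 ∩ 2·signedArea(EBC) = 119/13]
2. E_y = -12  [2·signedArea(EAD) = 34 ∩ 2·signedArea(EBC) = 119/13]
   → E = (4, -12)

E = (4, -12)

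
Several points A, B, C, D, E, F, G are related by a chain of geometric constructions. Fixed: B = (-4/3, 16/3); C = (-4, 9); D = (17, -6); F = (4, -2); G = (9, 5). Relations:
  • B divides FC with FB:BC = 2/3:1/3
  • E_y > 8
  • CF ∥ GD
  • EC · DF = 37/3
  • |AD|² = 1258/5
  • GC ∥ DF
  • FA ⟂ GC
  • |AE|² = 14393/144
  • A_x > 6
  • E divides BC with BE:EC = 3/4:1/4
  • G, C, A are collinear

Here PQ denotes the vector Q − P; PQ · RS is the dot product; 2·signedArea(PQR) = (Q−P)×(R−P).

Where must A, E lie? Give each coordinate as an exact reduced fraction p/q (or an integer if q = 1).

A = (32/5, 29/5)
E = (-10/3, 97/12)

1. A_x = 32/5  [G, C, A are collinear ∩ FA ⟂ GC]
2. A_y = 29/5  [G, C, A are collinear ∩ FA ⟂ GC]
   → A = (32/5, 29/5)
3. E_x = -10/3  [E divides BC with BE:EC = 3/4:1/4]
4. E_y = 97/12  [E divides BC with BE:EC = 3/4:1/4]
   → E = (-10/3, 97/12)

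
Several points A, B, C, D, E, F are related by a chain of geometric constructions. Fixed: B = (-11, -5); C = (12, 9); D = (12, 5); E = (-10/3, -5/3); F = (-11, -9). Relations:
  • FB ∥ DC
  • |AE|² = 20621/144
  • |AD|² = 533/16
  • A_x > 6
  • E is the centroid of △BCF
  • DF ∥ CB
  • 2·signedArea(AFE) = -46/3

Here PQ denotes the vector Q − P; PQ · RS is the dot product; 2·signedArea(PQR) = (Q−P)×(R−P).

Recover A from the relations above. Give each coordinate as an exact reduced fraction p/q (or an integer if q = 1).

1. A_x = 25/4  [line -22/3·x + 23/3·y + 11/3 = 0 ∩ |AE|² = 20621/144]
2. A_y = 11/2  [line -22/3·x + 23/3·y + 11/3 = 0 ∩ |AE|² = 20621/144]
   → A = (25/4, 11/2)

A = (25/4, 11/2)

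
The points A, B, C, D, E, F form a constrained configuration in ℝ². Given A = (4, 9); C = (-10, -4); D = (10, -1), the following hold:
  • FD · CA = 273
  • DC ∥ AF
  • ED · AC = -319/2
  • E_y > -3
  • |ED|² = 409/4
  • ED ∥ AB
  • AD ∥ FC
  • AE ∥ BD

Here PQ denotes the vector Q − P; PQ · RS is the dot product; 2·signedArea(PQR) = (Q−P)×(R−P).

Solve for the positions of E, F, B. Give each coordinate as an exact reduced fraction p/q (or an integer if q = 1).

1. E_x = 0  [line 14·x + 13·y + 65/2 = 0 ∩ |ED|² = 409/4]
2. E_y = -5/2  [line 14·x + 13·y + 65/2 = 0 ∩ |ED|² = 409/4]
   → E = (0, -5/2)
3. F_x = -16  [AD ∥ FC ∩ DC ∥ AF]
4. F_y = 6  [AD ∥ FC ∩ DC ∥ AF]
   → F = (-16, 6)
5. B_x = 14  [AE ∥ BD ∩ ED ∥ AB]
6. B_y = 21/2  [AE ∥ BD ∩ ED ∥ AB]
   → B = (14, 21/2)

B = (14, 21/2)
E = (0, -5/2)
F = (-16, 6)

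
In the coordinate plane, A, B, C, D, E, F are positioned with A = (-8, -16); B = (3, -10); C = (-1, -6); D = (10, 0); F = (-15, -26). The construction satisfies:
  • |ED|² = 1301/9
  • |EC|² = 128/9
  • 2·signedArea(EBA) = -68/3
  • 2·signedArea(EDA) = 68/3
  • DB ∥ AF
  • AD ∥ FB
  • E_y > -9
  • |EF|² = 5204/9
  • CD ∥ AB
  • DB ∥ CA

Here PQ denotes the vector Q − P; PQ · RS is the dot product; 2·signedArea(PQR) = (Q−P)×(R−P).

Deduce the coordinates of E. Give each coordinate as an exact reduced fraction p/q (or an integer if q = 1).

1. E_x = 5/3  [2·signedArea(EBA) = -68/3 ∩ 2·signedArea(EDA) = 68/3]
2. E_y = -26/3  [2·signedArea(EBA) = -68/3 ∩ 2·signedArea(EDA) = 68/3]
   → E = (5/3, -26/3)

E = (5/3, -26/3)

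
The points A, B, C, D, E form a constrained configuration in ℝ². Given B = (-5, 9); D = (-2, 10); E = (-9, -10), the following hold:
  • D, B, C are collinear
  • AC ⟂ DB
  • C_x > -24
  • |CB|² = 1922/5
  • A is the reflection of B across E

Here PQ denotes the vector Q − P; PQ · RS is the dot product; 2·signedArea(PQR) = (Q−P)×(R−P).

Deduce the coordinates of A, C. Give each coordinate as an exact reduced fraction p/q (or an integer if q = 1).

1. A_x = -13  [A is the reflection of B across E]
2. A_y = -29  [A is the reflection of B across E]
   → A = (-13, -29)
3. C_x = -118/5  [D, B, C are collinear ∩ AC ⟂ DB]
4. C_y = 14/5  [D, B, C are collinear ∩ AC ⟂ DB]
   → C = (-118/5, 14/5)

A = (-13, -29)
C = (-118/5, 14/5)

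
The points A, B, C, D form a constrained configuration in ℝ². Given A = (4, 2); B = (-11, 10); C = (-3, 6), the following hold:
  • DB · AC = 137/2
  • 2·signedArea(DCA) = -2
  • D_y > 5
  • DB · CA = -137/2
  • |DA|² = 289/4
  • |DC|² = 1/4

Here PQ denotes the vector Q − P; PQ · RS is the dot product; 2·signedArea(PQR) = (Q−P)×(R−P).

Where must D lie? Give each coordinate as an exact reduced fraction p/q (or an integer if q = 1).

D = (-7/2, 6)

1. D_x = -7/2  [DB · AC = 137/2 ∩ 2·signedArea(DCA) = -2]
2. D_y = 6  [DB · AC = 137/2 ∩ 2·signedArea(DCA) = -2]
   → D = (-7/2, 6)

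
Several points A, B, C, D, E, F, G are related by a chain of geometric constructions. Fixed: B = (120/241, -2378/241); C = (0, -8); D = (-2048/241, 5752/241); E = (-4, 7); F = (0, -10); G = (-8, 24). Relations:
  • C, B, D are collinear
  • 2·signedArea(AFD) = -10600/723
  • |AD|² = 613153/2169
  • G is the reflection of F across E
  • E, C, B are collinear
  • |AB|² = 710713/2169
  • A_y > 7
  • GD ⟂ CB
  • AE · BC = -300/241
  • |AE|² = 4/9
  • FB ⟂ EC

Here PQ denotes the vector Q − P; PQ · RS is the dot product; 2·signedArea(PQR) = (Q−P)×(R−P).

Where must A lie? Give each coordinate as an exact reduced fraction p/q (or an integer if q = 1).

1. A_x = -4  [2·signedArea(AFD) = -10600/723 ∩ AE · BC = -300/241]
2. A_y = 23/3  [2·signedArea(AFD) = -10600/723 ∩ AE · BC = -300/241]
   → A = (-4, 23/3)

A = (-4, 23/3)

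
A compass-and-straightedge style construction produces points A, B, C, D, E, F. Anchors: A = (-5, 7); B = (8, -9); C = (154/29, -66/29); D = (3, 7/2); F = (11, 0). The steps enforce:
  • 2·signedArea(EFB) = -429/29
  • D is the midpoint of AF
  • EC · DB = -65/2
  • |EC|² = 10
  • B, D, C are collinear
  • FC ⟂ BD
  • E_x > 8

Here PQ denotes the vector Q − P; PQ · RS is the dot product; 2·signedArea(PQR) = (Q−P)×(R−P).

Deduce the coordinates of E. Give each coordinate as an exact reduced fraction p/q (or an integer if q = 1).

E = (235/29, -109/29)

1. E_x = 235/29  [2·signedArea(EFB) = -429/29 ∩ EC · DB = -65/2]
2. E_y = -109/29  [2·signedArea(EFB) = -429/29 ∩ EC · DB = -65/2]
   → E = (235/29, -109/29)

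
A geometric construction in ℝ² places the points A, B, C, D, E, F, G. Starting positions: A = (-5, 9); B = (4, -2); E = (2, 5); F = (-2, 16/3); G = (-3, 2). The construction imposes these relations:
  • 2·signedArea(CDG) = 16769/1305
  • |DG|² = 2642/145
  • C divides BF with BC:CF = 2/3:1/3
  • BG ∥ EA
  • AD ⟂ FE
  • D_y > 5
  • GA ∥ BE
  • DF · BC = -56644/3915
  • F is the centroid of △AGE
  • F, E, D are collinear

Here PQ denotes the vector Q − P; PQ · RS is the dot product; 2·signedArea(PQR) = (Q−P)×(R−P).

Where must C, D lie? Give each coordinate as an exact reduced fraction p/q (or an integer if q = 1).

C = (0, 26/9)
D = (-766/145, 813/145)

1. C_x = 0  [C divides BF with BC:CF = 2/3:1/3]
2. C_y = 26/9  [C divides BF with BC:CF = 2/3:1/3]
   → C = (0, 26/9)
3. D_x = -766/145  [F, E, D are collinear ∩ AD ⟂ FE]
4. D_y = 813/145  [F, E, D are collinear ∩ AD ⟂ FE]
   → D = (-766/145, 813/145)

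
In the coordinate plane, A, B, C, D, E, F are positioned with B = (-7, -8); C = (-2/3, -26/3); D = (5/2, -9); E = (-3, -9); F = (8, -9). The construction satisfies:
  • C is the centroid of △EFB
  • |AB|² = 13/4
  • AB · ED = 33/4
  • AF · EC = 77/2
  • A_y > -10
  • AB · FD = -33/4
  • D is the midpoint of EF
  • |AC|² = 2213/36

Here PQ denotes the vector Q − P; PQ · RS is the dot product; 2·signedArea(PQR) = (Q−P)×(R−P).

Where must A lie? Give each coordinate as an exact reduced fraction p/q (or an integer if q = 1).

A = (-17/2, -9)

1. A_x = -17/2  [AB · FD = -33/4 ∩ AF · EC = 77/2]
2. A_y = -9  [AB · FD = -33/4 ∩ AF · EC = 77/2]
   → A = (-17/2, -9)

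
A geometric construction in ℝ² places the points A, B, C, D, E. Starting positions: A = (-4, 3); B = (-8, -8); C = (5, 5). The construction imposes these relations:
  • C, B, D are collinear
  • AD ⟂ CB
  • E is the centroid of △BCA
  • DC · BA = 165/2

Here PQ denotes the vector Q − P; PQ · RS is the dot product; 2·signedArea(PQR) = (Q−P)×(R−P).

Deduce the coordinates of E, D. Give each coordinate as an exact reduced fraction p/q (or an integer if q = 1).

D = (-1/2, -1/2)
E = (-7/3, 0)

1. E_x = -7/3  [E is the centroid of △BCA]
2. E_y = 0  [E is the centroid of △BCA]
   → E = (-7/3, 0)
3. D_x = -1/2  [C, B, D are collinear ∩ AD ⟂ CB]
4. D_y = -1/2  [C, B, D are collinear ∩ AD ⟂ CB]
   → D = (-1/2, -1/2)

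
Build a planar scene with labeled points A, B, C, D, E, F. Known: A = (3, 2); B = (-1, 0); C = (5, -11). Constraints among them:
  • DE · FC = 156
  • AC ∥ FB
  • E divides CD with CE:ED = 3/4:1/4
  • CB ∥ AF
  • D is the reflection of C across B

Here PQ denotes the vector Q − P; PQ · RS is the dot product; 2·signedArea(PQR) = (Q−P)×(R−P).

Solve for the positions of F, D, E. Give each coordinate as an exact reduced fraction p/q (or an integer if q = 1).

1. F_x = -3  [AC ∥ FB ∩ CB ∥ AF]
2. F_y = 13  [AC ∥ FB ∩ CB ∥ AF]
   → F = (-3, 13)
3. D_x = -7  [D is the reflection of C across B]
4. D_y = 11  [D is the reflection of C across B]
   → D = (-7, 11)
5. E_x = -4  [E divides CD with CE:ED = 3/4:1/4]
6. E_y = 11/2  [E divides CD with CE:ED = 3/4:1/4]
   → E = (-4, 11/2)

D = (-7, 11)
E = (-4, 11/2)
F = (-3, 13)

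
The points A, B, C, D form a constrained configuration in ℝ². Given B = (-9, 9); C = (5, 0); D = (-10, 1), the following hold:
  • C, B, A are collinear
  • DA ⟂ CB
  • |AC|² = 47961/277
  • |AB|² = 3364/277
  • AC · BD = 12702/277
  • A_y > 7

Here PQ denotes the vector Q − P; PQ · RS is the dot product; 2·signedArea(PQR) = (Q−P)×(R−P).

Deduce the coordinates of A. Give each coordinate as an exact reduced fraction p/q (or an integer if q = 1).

A = (-1681/277, 1971/277)

1. A_x = -1681/277  [C, B, A are collinear ∩ DA ⟂ CB]
2. A_y = 1971/277  [C, B, A are collinear ∩ DA ⟂ CB]
   → A = (-1681/277, 1971/277)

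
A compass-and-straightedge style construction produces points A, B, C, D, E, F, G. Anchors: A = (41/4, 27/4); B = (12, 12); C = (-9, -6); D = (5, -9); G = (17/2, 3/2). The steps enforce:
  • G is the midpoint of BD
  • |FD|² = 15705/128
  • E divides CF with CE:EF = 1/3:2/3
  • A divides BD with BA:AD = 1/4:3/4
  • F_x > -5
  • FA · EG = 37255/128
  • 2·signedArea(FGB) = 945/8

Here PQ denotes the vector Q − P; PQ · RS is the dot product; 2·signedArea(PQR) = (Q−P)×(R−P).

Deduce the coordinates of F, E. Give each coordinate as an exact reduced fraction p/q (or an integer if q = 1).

1. F_x = -67/16  [line -21/2·x + 7/2·y + -273/8 = 0 ∩ |FD|² = 15705/128]
2. F_y = -45/16  [line -21/2·x + 7/2·y + -273/8 = 0 ∩ |FD|² = 15705/128]
   → F = (-67/16, -45/16)
3. E_x = -355/48  [E divides CF with CE:EF = 1/3:2/3]
4. E_y = -79/16  [E divides CF with CE:EF = 1/3:2/3]
   → E = (-355/48, -79/16)

E = (-355/48, -79/16)
F = (-67/16, -45/16)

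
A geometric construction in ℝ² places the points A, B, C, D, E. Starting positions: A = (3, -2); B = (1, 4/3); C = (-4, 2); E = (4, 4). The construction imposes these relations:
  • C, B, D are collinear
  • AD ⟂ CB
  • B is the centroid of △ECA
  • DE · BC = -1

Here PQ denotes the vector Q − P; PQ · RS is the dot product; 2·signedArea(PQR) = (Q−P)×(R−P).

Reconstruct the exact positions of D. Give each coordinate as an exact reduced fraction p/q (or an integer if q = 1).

D = (779/229, 232/229)

1. D_x = 779/229  [C, B, D are collinear ∩ AD ⟂ CB]
2. D_y = 232/229  [C, B, D are collinear ∩ AD ⟂ CB]
   → D = (779/229, 232/229)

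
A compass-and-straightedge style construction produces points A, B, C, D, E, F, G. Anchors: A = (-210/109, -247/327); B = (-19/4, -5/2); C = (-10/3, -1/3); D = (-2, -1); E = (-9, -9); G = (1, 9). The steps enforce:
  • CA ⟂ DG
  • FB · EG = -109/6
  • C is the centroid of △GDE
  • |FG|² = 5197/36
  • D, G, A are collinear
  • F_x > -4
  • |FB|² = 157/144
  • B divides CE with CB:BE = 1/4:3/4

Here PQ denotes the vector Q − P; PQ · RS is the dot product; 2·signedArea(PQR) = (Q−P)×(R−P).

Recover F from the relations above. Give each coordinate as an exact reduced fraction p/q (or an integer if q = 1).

1. F_x = -23/6  [line -10·x + -18·y + -223/3 = 0 ∩ |FG|² = 5197/36]
2. F_y = -2  [line -10·x + -18·y + -223/3 = 0 ∩ |FG|² = 5197/36]
   → F = (-23/6, -2)

F = (-23/6, -2)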